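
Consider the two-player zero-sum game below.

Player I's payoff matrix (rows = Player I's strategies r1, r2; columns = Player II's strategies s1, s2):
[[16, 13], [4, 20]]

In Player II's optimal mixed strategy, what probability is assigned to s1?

Row minima are 13 and 4, so Player I's maximin is 13; column maxima are 16 and 20, so Player II's minimax is 16. These differ, so the equilibrium is in mixed strategies.
Let Player II play s1 with probability q. Player I is indifferent when 16q + 13(1−q) = 4q + 20(1−q), giving q = 7/19.

7/19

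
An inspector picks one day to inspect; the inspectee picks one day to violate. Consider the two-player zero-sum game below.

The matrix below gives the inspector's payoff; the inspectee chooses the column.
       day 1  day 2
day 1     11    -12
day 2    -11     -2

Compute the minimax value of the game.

Row minima are -12 and -11, so the inspector's maximin is -11; column maxima are 11 and -2, so the inspectee's minimax is -2. These differ, so the equilibrium is in mixed strategies.
Let the inspector play day 1 with probability p. The inspectee is indifferent when 11p − 11(1−p) = −12p − 2(1−p), giving p = 9/32.
Let the inspectee play day 1 with probability q. The inspector is indifferent when 11q − 12(1−q) = −11q − 2(1−q), giving q = 5/16.
The value is 11·(5/16) + (-12)·(11/16) = -77/16.

-77/16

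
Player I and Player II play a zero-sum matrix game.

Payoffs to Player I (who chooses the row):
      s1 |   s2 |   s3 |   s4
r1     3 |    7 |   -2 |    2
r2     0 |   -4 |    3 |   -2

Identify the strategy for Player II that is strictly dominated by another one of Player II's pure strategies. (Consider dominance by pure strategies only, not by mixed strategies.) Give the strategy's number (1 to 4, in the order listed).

1

Player II prefers columns that give Player I less. Compare s1 with s4: 2 < 3, -2 < 0.
So s4 strictly dominates s1 for Player II; s1 is strictly dominated.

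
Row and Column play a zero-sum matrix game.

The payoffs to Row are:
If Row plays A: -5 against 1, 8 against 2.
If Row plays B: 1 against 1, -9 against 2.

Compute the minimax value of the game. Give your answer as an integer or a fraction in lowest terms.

-37/23

Row minima are -5 and -9, so Row's maximin is -5; column maxima are 1 and 8, so Column's minimax is 1. These differ, so the equilibrium is in mixed strategies.
Let Row play A with probability p. Column is indifferent when −5p + (1−p) = 8p − 9(1−p), giving p = 10/23.
Let Column play 1 with probability q. Row is indifferent when −5q + 8(1−q) = q − 9(1−q), giving q = 17/23.
The value is -5·(17/23) + (8)·(6/23) = -37/23.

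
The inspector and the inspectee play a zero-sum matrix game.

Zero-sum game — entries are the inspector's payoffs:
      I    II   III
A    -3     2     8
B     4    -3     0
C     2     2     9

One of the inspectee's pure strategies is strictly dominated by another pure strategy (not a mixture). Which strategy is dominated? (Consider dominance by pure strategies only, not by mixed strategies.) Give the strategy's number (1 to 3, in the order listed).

The inspectee prefers columns that give the inspector less. Compare III with II: 2 < 8, -3 < 0, 2 < 9.
So II strictly dominates III for the inspectee; III is strictly dominated.

3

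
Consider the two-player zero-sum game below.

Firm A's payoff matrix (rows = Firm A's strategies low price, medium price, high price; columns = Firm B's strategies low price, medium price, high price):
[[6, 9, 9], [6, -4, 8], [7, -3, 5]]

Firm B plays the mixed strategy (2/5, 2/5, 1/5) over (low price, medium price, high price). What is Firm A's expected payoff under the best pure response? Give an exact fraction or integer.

low price: (6)·(2/5) + (9)·(2/5) + (9)·(1/5) = 39/5.
medium price: (6)·(2/5) + (-4)·(2/5) + (8)·(1/5) = 12/5.
high price: (7)·(2/5) + (-3)·(2/5) + (5)·(1/5) = 13/5.
The best pure response is low price with expected payoff 39/5.

39/5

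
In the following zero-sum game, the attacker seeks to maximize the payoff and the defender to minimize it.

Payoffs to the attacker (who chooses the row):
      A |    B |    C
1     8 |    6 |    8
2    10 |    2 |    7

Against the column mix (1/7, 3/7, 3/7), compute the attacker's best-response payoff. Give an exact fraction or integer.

50/7

1: (8)·(1/7) + (6)·(3/7) + (8)·(3/7) = 50/7.
2: (10)·(1/7) + (2)·(3/7) + (7)·(3/7) = 37/7.
The best pure response is 1 with expected payoff 50/7.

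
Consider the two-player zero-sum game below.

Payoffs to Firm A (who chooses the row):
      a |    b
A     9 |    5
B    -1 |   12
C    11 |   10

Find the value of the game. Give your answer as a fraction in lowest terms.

Row A is strictly dominated by row C, so Firm A never plays it.
The remaining 2×2 game on (B, C) × (a, b) has no saddle point. Let Firm A play B with probability p; indifference gives −p + 11(1−p) = 12p + 10(1−p), so p = 1/14.
Similarly Firm B's optimal q on a is 1/7, and the value is -1·(1/7) + (12)·(6/7) = 71/7.

71/7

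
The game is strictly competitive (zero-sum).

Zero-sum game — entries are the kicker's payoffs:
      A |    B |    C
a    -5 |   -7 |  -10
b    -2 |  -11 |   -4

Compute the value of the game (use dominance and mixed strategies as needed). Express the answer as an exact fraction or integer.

Column A is strictly dominated by C for the goalkeeper (it gives the kicker more in every row).
The remaining 2×2 game on (a, b) × (B, C) has no saddle point. Let the kicker play a with probability p; indifference gives −7p − 11(1−p) = −10p − 4(1−p), so p = 7/10.
Similarly the goalkeeper's optimal q on B is 3/5, and the value is -7·(3/5) + (-10)·(2/5) = -41/5.

-41/5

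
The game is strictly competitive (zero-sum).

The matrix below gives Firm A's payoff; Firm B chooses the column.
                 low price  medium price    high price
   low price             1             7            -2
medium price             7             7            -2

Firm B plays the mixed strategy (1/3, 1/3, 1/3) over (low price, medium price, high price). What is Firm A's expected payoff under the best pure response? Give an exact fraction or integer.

low price: (1)·(1/3) + (7)·(1/3) + (-2)·(1/3) = 2.
medium price: (7)·(1/3) + (7)·(1/3) + (-2)·(1/3) = 4.
The best pure response is medium price with expected payoff 4.

4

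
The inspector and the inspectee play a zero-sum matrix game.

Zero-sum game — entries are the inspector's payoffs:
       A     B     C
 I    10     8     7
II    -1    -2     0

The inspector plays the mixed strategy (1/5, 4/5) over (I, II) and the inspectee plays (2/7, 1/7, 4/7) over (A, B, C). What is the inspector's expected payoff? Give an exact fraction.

Against (2/7, 1/7, 4/7), each row's expected payoff is I: 8; II: -4/7.
Taking the (1/5, 4/5)-weighted average: (1/5)·(8) + (4/5)·(-4/7) = 8/7.

8/7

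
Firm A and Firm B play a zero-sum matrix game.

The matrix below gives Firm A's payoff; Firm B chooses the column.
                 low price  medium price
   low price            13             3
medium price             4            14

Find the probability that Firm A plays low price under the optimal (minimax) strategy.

Row minima are 3 and 4, so Firm A's maximin is 4; column maxima are 13 and 14, so Firm B's minimax is 13. These differ, so the equilibrium is in mixed strategies.
Let Firm A play low price with probability p. Firm B is indifferent when 13p + 4(1−p) = 3p + 14(1−p), giving p = 1/2.

1/2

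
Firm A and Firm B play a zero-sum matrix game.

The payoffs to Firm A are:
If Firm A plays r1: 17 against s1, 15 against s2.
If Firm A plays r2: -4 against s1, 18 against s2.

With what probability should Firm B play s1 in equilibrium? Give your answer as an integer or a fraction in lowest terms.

1/8

Row minima are 15 and -4, so Firm A's maximin is 15; column maxima are 17 and 18, so Firm B's minimax is 17. These differ, so the equilibrium is in mixed strategies.
Let Firm B play s1 with probability q. Firm A is indifferent when 17q + 15(1−q) = −4q + 18(1−q), giving q = 1/8.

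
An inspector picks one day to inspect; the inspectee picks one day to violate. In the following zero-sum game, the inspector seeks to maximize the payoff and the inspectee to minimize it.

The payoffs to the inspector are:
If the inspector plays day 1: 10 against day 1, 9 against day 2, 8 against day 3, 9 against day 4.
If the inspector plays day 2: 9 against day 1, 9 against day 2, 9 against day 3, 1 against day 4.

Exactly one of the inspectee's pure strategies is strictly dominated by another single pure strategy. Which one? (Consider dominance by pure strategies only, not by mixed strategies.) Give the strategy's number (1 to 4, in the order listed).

The inspectee prefers columns that give the inspector less. Compare day 1 with day 4: 9 < 10, 1 < 9.
So day 4 strictly dominates day 1 for the inspectee; day 1 is strictly dominated.

1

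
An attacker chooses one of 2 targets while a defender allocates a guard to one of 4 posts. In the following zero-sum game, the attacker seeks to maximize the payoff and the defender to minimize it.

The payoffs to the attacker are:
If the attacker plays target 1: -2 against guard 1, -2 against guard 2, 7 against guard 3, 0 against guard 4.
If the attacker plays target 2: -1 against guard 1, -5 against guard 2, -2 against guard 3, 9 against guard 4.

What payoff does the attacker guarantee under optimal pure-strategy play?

Row minima: -2, -5 → the attacker's maximin is -2.
Column maxima: -1, -2, 7, 9 → the defender's minimax is -2.
They coincide at (target 1, guard 2), so the value is -2.

-2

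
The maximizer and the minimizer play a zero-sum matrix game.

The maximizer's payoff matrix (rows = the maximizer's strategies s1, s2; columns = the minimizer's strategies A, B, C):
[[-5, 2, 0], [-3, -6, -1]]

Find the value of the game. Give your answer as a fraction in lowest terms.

-18/5

Column C is strictly dominated by A for the minimizer (it gives the maximizer more in every row).
The remaining 2×2 game on (s1, s2) × (A, B) has no saddle point. Let the maximizer play s1 with probability p; indifference gives −5p − 3(1−p) = 2p − 6(1−p), so p = 3/10.
Similarly the minimizer's optimal q on A is 4/5, and the value is -5·(4/5) + (2)·(1/5) = -18/5.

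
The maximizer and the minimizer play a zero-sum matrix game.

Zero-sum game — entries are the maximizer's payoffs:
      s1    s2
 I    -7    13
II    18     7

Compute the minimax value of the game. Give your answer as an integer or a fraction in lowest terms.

Row minima are -7 and 7, so the maximizer's maximin is 7; column maxima are 18 and 13, so the minimizer's minimax is 13. These differ, so the equilibrium is in mixed strategies.
Let the maximizer play I with probability p. The minimizer is indifferent when −7p + 18(1−p) = 13p + 7(1−p), giving p = 11/31.
Let the minimizer play s1 with probability q. The maximizer is indifferent when −7q + 13(1−q) = 18q + 7(1−q), giving q = 6/31.
The value is -7·(6/31) + (13)·(25/31) = 283/31.

283/31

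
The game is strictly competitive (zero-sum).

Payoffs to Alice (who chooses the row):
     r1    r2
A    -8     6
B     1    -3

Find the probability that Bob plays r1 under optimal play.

1/2

Row minima are -8 and -3, so Alice's maximin is -3; column maxima are 1 and 6, so Bob's minimax is 1. These differ, so the equilibrium is in mixed strategies.
Let Bob play r1 with probability q. Alice is indifferent when −8q + 6(1−q) = q − 3(1−q), giving q = 1/2.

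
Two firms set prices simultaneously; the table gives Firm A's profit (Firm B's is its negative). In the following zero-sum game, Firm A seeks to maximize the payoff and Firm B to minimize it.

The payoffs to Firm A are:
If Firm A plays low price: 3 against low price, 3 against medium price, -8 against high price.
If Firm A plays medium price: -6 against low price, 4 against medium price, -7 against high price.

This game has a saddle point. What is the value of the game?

Row minima: -8, -7 → Firm A's maximin is -7.
Column maxima: 3, 4, -7 → Firm B's minimax is -7.
They coincide at (medium price, high price), so the value is -7.

-7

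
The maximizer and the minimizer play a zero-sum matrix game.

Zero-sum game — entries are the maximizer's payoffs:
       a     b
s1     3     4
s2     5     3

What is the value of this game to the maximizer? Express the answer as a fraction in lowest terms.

11/3

Row minima are 3 and 3, so the maximizer's maximin is 3; column maxima are 5 and 4, so the minimizer's minimax is 4. These differ, so the equilibrium is in mixed strategies.
Let the maximizer play s1 with probability p. The minimizer is indifferent when 3p + 5(1−p) = 4p + 3(1−p), giving p = 2/3.
Let the minimizer play a with probability q. The maximizer is indifferent when 3q + 4(1−q) = 5q + 3(1−q), giving q = 1/3.
The value is 3·(1/3) + (4)·(2/3) = 11/3.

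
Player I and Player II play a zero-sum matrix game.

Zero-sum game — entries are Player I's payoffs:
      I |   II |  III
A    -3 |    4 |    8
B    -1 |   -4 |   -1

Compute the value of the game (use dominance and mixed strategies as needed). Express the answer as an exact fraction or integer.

Column III is strictly dominated by II for Player II (it gives Player I more in every row).
The remaining 2×2 game on (A, B) × (I, II) has no saddle point. Let Player I play A with probability p; indifference gives −3p − (1−p) = 4p − 4(1−p), so p = 3/10.
Similarly Player II's optimal q on I is 4/5, and the value is -3·(4/5) + (4)·(1/5) = -8/5.

-8/5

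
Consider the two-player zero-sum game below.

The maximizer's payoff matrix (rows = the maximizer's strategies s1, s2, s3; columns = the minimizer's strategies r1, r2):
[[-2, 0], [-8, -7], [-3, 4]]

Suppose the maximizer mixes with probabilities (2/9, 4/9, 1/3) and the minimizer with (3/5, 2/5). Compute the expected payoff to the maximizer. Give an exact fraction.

Against (3/5, 2/5), each row's expected payoff is s1: -6/5; s2: -38/5; s3: -1/5.
Taking the (2/9, 4/9, 1/3)-weighted average: (2/9)·(-6/5) + (4/9)·(-38/5) + (1/3)·(-1/5) = -167/45.

-167/45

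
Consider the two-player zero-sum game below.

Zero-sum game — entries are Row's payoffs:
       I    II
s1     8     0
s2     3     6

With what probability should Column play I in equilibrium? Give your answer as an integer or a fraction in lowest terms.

Row minima are 0 and 3, so Row's maximin is 3; column maxima are 8 and 6, so Column's minimax is 6. These differ, so the equilibrium is in mixed strategies.
Let Column play I with probability q. Row is indifferent when 8q = 3q + 6(1−q), giving q = 6/11.

6/11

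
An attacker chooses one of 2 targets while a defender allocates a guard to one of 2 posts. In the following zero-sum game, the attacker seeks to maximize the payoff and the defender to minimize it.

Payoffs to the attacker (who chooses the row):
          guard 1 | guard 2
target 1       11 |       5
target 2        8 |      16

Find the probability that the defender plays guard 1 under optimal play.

Row minima are 5 and 8, so the attacker's maximin is 8; column maxima are 11 and 16, so the defender's minimax is 11. These differ, so the equilibrium is in mixed strategies.
Let the defender play guard 1 with probability q. The attacker is indifferent when 11q + 5(1−q) = 8q + 16(1−q), giving q = 11/14.

11/14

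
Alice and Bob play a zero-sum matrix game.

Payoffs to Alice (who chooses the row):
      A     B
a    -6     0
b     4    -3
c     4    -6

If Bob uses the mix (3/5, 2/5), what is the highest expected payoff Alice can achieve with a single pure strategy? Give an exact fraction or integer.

a: (-6)·(3/5) + (0)·(2/5) = -18/5.
b: (4)·(3/5) + (-3)·(2/5) = 6/5.
c: (4)·(3/5) + (-6)·(2/5) = 0.
The best pure response is b with expected payoff 6/5.

6/5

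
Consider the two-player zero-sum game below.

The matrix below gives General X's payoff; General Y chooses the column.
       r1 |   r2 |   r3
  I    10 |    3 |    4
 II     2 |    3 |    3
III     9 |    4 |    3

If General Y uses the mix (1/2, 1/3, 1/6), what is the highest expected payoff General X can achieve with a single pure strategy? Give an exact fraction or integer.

20/3

I: (10)·(1/2) + (3)·(1/3) + (4)·(1/6) = 20/3.
II: (2)·(1/2) + (3)·(1/3) + (3)·(1/6) = 5/2.
III: (9)·(1/2) + (4)·(1/3) + (3)·(1/6) = 19/3.
The best pure response is I with expected payoff 20/3.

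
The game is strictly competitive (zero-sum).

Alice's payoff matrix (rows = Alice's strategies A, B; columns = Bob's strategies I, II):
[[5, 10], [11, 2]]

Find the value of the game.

50/7

Row minima are 5 and 2, so Alice's maximin is 5; column maxima are 11 and 10, so Bob's minimax is 10. These differ, so the equilibrium is in mixed strategies.
Let Alice play A with probability p. Bob is indifferent when 5p + 11(1−p) = 10p + 2(1−p), giving p = 9/14.
Let Bob play I with probability q. Alice is indifferent when 5q + 10(1−q) = 11q + 2(1−q), giving q = 4/7.
The value is 5·(4/7) + (10)·(3/7) = 50/7.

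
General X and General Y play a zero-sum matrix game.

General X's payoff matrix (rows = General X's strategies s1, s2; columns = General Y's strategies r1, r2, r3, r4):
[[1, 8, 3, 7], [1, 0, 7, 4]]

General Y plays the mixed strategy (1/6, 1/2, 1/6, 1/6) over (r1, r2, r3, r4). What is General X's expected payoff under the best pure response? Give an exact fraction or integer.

s1: (1)·(1/6) + (8)·(1/2) + (3)·(1/6) + (7)·(1/6) = 35/6.
s2: (1)·(1/6) + (0)·(1/2) + (7)·(1/6) + (4)·(1/6) = 2.
The best pure response is s1 with expected payoff 35/6.

35/6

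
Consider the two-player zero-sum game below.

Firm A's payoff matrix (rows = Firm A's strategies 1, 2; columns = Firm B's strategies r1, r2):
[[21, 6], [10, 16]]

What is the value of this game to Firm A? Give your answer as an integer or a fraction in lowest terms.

Row minima are 6 and 10, so Firm A's maximin is 10; column maxima are 21 and 16, so Firm B's minimax is 16. These differ, so the equilibrium is in mixed strategies.
Let Firm A play 1 with probability p. Firm B is indifferent when 21p + 10(1−p) = 6p + 16(1−p), giving p = 2/7.
Let Firm B play r1 with probability q. Firm A is indifferent when 21q + 6(1−q) = 10q + 16(1−q), giving q = 10/21.
The value is 21·(10/21) + (6)·(11/21) = 92/7.

92/7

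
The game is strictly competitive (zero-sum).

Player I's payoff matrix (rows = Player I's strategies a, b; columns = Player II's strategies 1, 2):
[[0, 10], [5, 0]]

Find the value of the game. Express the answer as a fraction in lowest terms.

Row minima are 0 and 0, so Player I's maximin is 0; column maxima are 5 and 10, so Player II's minimax is 5. These differ, so the equilibrium is in mixed strategies.
Let Player I play a with probability p. Player II is indifferent when 5(1−p) = 10p, giving p = 1/3.
Let Player II play 1 with probability q. Player I is indifferent when 10(1−q) = 5q, giving q = 2/3.
The value is 0·(2/3) + (10)·(1/3) = 10/3.

10/3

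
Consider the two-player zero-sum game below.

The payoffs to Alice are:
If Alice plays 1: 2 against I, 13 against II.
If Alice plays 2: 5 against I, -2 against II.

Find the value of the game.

Row minima are 2 and -2, so Alice's maximin is 2; column maxima are 5 and 13, so Bob's minimax is 5. These differ, so the equilibrium is in mixed strategies.
Let Alice play 1 with probability p. Bob is indifferent when 2p + 5(1−p) = 13p − 2(1−p), giving p = 7/18.
Let Bob play I with probability q. Alice is indifferent when 2q + 13(1−q) = 5q − 2(1−q), giving q = 5/6.
The value is 2·(5/6) + (13)·(1/6) = 23/6.

23/6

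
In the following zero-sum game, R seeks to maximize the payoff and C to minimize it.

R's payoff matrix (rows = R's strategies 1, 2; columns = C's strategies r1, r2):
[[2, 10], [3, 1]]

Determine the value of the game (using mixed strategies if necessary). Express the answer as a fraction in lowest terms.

Row minima are 2 and 1, so R's maximin is 2; column maxima are 3 and 10, so C's minimax is 3. These differ, so the equilibrium is in mixed strategies.
Let R play 1 with probability p. C is indifferent when 2p + 3(1−p) = 10p + (1−p), giving p = 1/5.
Let C play r1 with probability q. R is indifferent when 2q + 10(1−q) = 3q + (1−q), giving q = 9/10.
The value is 2·(9/10) + (10)·(1/10) = 14/5.

14/5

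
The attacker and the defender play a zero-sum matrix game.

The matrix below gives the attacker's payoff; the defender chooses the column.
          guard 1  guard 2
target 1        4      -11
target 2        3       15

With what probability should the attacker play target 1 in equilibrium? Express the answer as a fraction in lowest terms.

Row minima are -11 and 3, so the attacker's maximin is 3; column maxima are 4 and 15, so the defender's minimax is 4. These differ, so the equilibrium is in mixed strategies.
Let the attacker play target 1 with probability p. The defender is indifferent when 4p + 3(1−p) = −11p + 15(1−p), giving p = 4/9.

4/9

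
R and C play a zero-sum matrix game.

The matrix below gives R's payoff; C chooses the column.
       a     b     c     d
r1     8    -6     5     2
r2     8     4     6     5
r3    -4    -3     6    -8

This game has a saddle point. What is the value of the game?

Row minima: -6, 4, -8 → R's maximin is 4.
Column maxima: 8, 4, 6, 5 → C's minimax is 4.
They coincide at (r2, b), so the value is 4.

4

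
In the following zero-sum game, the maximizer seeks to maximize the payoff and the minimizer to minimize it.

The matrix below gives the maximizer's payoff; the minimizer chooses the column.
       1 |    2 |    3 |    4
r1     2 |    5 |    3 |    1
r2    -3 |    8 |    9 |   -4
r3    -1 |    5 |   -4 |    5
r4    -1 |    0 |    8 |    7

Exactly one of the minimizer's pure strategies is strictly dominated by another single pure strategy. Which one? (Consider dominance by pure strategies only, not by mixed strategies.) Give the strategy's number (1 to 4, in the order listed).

The minimizer prefers columns that give the maximizer less. Compare 2 with 1: 2 < 5, -3 < 8, -1 < 5, -1 < 0.
So 1 strictly dominates 2 for the minimizer; 2 is strictly dominated.

2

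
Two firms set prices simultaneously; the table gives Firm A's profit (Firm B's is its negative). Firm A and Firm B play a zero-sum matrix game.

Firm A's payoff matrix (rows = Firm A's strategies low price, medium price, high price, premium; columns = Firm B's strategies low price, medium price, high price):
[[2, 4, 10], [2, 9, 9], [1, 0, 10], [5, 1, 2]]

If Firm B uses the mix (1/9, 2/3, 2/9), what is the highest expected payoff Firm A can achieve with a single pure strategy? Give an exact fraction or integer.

low price: (2)·(1/9) + (4)·(2/3) + (10)·(2/9) = 46/9.
medium price: (2)·(1/9) + (9)·(2/3) + (9)·(2/9) = 74/9.
high price: (1)·(1/9) + (0)·(2/3) + (10)·(2/9) = 7/3.
premium: (5)·(1/9) + (1)·(2/3) + (2)·(2/9) = 5/3.
The best pure response is medium price with expected payoff 74/9.

74/9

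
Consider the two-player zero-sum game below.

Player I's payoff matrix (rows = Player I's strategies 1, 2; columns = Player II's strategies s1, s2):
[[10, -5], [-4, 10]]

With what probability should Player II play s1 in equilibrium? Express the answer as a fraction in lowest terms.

Row minima are -5 and -4, so Player I's maximin is -4; column maxima are 10 and 10, so Player II's minimax is 10. These differ, so the equilibrium is in mixed strategies.
Let Player II play s1 with probability q. Player I is indifferent when 10q − 5(1−q) = −4q + 10(1−q), giving q = 15/29.

15/29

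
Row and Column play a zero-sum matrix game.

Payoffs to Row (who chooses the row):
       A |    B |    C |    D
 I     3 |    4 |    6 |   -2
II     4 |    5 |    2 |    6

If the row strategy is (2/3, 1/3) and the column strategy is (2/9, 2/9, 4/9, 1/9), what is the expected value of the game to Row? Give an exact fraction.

104/27

Against (2/9, 2/9, 4/9, 1/9), each row's expected payoff is I: 4; II: 32/9.
Taking the (2/3, 1/3)-weighted average: (2/3)·(4) + (1/3)·(32/9) = 104/27.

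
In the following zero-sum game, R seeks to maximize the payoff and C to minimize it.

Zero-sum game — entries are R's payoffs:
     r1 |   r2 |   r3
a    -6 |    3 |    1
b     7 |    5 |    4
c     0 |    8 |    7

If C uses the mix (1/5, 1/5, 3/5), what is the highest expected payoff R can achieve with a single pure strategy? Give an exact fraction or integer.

29/5

a: (-6)·(1/5) + (3)·(1/5) + (1)·(3/5) = 0.
b: (7)·(1/5) + (5)·(1/5) + (4)·(3/5) = 24/5.
c: (0)·(1/5) + (8)·(1/5) + (7)·(3/5) = 29/5.
The best pure response is c with expected payoff 29/5.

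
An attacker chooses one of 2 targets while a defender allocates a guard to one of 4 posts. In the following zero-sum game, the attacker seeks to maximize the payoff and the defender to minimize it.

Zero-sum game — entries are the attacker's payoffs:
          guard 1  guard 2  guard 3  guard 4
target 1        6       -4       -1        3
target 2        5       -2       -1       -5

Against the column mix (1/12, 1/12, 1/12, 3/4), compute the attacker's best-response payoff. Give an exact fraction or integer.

7/3

target 1: (6)·(1/12) + (-4)·(1/12) + (-1)·(1/12) + (3)·(3/4) = 7/3.
target 2: (5)·(1/12) + (-2)·(1/12) + (-1)·(1/12) + (-5)·(3/4) = -43/12.
The best pure response is target 1 with expected payoff 7/3.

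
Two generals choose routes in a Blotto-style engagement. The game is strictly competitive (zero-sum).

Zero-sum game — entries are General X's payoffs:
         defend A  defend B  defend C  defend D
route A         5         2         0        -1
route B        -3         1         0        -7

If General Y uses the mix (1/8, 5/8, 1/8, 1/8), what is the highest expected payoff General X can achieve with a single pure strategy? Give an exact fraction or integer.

7/4

route A: (5)·(1/8) + (2)·(5/8) + (0)·(1/8) + (-1)·(1/8) = 7/4.
route B: (-3)·(1/8) + (1)·(5/8) + (0)·(1/8) + (-7)·(1/8) = -5/8.
The best pure response is route A with expected payoff 7/4.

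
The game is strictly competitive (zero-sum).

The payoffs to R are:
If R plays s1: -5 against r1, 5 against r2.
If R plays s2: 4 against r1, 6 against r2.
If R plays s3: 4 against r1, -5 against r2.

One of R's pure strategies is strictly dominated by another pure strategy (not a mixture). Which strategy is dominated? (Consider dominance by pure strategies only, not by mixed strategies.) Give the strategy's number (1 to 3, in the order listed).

Compare s1 with s2: 4 > -5, 6 > 5.
So s2 strictly dominates s1 for R; s1 is strictly dominated.

1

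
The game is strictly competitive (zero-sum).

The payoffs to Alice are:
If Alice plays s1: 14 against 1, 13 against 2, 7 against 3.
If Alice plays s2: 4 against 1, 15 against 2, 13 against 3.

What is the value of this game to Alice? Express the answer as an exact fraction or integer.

Column 2 is strictly dominated by 3 for Bob (it gives Alice more in every row).
The remaining 2×2 game on (s1, s2) × (1, 3) has no saddle point. Let Alice play s1 with probability p; indifference gives 14p + 4(1−p) = 7p + 13(1−p), so p = 9/16.
Similarly Bob's optimal q on 1 is 3/8, and the value is 14·(3/8) + (7)·(5/8) = 77/8.

77/8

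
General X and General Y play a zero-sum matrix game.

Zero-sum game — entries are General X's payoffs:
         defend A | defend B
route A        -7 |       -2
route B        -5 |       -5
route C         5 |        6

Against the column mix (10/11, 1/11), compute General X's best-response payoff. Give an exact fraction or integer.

56/11

route A: (-7)·(10/11) + (-2)·(1/11) = -72/11.
route B: (-5)·(10/11) + (-5)·(1/11) = -5.
route C: (5)·(10/11) + (6)·(1/11) = 56/11.
The best pure response is route C with expected payoff 56/11.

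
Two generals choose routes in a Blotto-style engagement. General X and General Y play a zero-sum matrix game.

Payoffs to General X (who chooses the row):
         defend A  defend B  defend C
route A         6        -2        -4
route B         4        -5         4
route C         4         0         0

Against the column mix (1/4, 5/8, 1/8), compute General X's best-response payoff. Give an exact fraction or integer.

1

route A: (6)·(1/4) + (-2)·(5/8) + (-4)·(1/8) = -1/4.
route B: (4)·(1/4) + (-5)·(5/8) + (4)·(1/8) = -13/8.
route C: (4)·(1/4) + (0)·(5/8) + (0)·(1/8) = 1.
The best pure response is route C with expected payoff 1.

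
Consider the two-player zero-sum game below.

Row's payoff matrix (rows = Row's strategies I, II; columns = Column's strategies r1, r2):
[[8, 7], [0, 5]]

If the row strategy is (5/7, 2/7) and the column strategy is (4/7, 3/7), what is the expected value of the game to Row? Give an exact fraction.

Against (4/7, 3/7), each row's expected payoff is I: 53/7; II: 15/7.
Taking the (5/7, 2/7)-weighted average: (5/7)·(53/7) + (2/7)·(15/7) = 295/49.

295/49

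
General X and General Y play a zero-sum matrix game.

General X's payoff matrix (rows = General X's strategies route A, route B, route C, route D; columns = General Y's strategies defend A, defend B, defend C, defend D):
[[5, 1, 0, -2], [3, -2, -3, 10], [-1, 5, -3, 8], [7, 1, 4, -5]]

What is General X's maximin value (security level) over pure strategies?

-2

The worst-case payoff for each row is route A: -2, route B: -3, route C: -3, route D: -5.
The best of these is -2.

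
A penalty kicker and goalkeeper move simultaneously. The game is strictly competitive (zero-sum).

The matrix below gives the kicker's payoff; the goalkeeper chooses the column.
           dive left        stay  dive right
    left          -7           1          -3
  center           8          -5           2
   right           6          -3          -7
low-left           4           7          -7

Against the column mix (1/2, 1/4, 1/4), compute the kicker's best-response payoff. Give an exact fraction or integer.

left: (-7)·(1/2) + (1)·(1/4) + (-3)·(1/4) = -4.
center: (8)·(1/2) + (-5)·(1/4) + (2)·(1/4) = 13/4.
right: (6)·(1/2) + (-3)·(1/4) + (-7)·(1/4) = 1/2.
low-left: (4)·(1/2) + (7)·(1/4) + (-7)·(1/4) = 2.
The best pure response is center with expected payoff 13/4.

13/4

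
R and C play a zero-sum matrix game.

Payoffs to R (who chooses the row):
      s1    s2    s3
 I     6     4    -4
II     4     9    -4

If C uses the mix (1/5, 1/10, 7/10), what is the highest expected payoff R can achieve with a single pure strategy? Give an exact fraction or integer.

-11/10

I: (6)·(1/5) + (4)·(1/10) + (-4)·(7/10) = -6/5.
II: (4)·(1/5) + (9)·(1/10) + (-4)·(7/10) = -11/10.
The best pure response is II with expected payoff -11/10.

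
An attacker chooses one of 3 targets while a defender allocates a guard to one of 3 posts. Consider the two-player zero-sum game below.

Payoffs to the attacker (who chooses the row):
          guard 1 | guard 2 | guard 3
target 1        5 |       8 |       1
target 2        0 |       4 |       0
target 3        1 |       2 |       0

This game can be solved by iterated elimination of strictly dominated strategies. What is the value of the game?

Column guard 2 is strictly dominated by guard 1 for the defender (5<8, 0<4, 1<2); eliminate guard 2.
Row target 3 is strictly dominated by row target 1 (5>1, 1>0); eliminate target 3.
Row target 2 is strictly dominated by row target 1 (5>0, 1>0); eliminate target 2.
Column guard 1 is strictly dominated by guard 3 for the defender (1<5); eliminate guard 1.
Only (target 1, guard 3) remains, with payoff 1.

1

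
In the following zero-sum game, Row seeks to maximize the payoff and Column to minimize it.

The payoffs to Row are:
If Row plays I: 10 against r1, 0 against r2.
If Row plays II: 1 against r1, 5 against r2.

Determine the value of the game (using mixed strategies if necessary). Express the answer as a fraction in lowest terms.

25/7

Row minima are 0 and 1, so Row's maximin is 1; column maxima are 10 and 5, so Column's minimax is 5. These differ, so the equilibrium is in mixed strategies.
Let Row play I with probability p. Column is indifferent when 10p + (1−p) = 5(1−p), giving p = 2/7.
Let Column play r1 with probability q. Row is indifferent when 10q = q + 5(1−q), giving q = 5/14.
The value is 10·(5/14) + (0)·(9/14) = 25/7.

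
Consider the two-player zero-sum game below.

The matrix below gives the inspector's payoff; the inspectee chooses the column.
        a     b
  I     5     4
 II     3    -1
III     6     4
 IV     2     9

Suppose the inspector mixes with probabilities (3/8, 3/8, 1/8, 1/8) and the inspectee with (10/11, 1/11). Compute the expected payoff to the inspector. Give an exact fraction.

171/44

Against (10/11, 1/11), each row's expected payoff is I: 54/11; II: 29/11; III: 64/11; IV: 29/11.
Taking the (3/8, 3/8, 1/8, 1/8)-weighted average: (3/8)·(54/11) + (3/8)·(29/11) + (1/8)·(64/11) + (1/8)·(29/11) = 171/44.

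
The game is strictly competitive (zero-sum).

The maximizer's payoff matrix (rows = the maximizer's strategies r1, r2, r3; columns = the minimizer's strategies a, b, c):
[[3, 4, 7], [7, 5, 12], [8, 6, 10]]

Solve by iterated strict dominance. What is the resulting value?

Column c is strictly dominated by a for the minimizer (3<7, 7<12, 8<10); eliminate c.
Row r2 is strictly dominated by row r3 (8>7, 6>5); eliminate r2.
Row r1 is strictly dominated by row r3 (8>3, 6>4); eliminate r1.
Column a is strictly dominated by b for the minimizer (6<8); eliminate a.
Only (r3, b) remains, with payoff 6.

6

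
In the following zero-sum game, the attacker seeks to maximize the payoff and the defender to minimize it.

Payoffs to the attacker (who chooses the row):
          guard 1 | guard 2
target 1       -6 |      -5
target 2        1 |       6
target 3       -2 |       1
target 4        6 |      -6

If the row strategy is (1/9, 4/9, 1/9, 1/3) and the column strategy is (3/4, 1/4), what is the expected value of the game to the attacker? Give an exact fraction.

11/9

Against (3/4, 1/4), each row's expected payoff is target 1: -23/4; target 2: 9/4; target 3: -5/4; target 4: 3.
Taking the (1/9, 4/9, 1/9, 1/3)-weighted average: (1/9)·(-23/4) + (4/9)·(9/4) + (1/9)·(-5/4) + (1/3)·(3) = 11/9.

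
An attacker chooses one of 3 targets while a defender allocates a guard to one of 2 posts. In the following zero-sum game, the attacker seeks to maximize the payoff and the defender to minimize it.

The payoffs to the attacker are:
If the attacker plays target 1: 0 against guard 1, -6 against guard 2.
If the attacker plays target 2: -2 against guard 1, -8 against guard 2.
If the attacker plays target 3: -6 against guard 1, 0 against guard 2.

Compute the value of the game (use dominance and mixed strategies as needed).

Row target 2 is strictly dominated by row target 1, so the attacker never plays it.
The remaining 2×2 game on (target 1, target 3) × (guard 1, guard 2) has no saddle point. Let the attacker play target 1 with probability p; indifference gives −6(1−p) = −6p, so p = 1/2.
Similarly the defender's optimal q on guard 1 is 1/2, and the value is 0·(1/2) + (-6)·(1/2) = -3.

-3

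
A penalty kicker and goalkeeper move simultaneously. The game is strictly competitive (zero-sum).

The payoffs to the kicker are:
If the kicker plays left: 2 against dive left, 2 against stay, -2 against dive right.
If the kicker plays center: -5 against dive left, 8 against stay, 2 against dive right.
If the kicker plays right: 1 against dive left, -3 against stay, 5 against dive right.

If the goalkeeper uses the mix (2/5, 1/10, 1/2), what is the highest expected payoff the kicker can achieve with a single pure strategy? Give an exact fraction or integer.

left: (2)·(2/5) + (2)·(1/10) + (-2)·(1/2) = 0.
center: (-5)·(2/5) + (8)·(1/10) + (2)·(1/2) = -1/5.
right: (1)·(2/5) + (-3)·(1/10) + (5)·(1/2) = 13/5.
The best pure response is right with expected payoff 13/5.

13/5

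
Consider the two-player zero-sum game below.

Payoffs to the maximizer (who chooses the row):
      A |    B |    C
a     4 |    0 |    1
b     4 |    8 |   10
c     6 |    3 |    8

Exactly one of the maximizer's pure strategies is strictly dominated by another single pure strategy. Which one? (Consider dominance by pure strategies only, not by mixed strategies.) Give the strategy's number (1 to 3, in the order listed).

1

Compare a with c: 6 > 4, 3 > 0, 8 > 1.
So c strictly dominates a for the maximizer; a is strictly dominated.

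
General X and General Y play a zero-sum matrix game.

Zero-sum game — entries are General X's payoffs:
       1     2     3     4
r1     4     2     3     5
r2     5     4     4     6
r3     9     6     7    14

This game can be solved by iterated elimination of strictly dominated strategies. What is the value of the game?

6

Column 1 is strictly dominated by 2 for General Y (2<4, 4<5, 6<9); eliminate 1.
Column 4 is strictly dominated by 2 for General Y (2<5, 4<6, 6<14); eliminate 4.
Row r1 is strictly dominated by row r2 (4>2, 4>3); eliminate r1.
Row r2 is strictly dominated by row r3 (6>4, 7>4); eliminate r2.
Column 3 is strictly dominated by 2 for General Y (6<7); eliminate 3.
Only (r3, 2) remains, with payoff 6.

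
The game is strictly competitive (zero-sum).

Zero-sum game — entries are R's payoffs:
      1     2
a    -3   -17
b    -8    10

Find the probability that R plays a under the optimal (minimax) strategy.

Row minima are -17 and -8, so R's maximin is -8; column maxima are -3 and 10, so C's minimax is -3. These differ, so the equilibrium is in mixed strategies.
Let R play a with probability p. C is indifferent when −3p − 8(1−p) = −17p + 10(1−p), giving p = 9/16.

9/16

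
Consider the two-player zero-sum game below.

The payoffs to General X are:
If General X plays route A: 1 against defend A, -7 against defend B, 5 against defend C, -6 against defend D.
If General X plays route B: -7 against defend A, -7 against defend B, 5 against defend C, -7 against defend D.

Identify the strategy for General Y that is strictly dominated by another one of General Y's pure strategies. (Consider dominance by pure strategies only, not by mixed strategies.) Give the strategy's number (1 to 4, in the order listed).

3

General Y prefers columns that give General X less. Compare defend C with defend A: 1 < 5, -7 < 5.
So defend A strictly dominates defend C for General Y; defend C is strictly dominated.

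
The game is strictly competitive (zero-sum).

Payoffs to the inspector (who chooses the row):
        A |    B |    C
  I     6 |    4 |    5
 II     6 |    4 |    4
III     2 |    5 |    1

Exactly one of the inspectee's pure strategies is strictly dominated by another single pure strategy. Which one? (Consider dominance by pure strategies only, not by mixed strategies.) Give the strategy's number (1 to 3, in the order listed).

The inspectee prefers columns that give the inspector less. Compare A with C: 5 < 6, 4 < 6, 1 < 2.
So C strictly dominates A for the inspectee; A is strictly dominated.

1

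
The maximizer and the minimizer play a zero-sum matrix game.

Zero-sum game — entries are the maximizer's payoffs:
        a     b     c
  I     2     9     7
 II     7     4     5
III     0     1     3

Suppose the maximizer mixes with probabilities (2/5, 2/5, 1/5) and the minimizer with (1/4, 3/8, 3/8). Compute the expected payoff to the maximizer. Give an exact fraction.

Against (1/4, 3/8, 3/8), each row's expected payoff is I: 13/2; II: 41/8; III: 3/2.
Taking the (2/5, 2/5, 1/5)-weighted average: (2/5)·(13/2) + (2/5)·(41/8) + (1/5)·(3/2) = 99/20.

99/20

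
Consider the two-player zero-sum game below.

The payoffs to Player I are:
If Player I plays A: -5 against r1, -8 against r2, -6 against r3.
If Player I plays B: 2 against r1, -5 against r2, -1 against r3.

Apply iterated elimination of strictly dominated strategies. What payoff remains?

Row A is strictly dominated by row B (2>-5, -5>-8, -1>-6); eliminate A.
Column r3 is strictly dominated by r2 for Player II (-5<-1); eliminate r3.
Column r1 is strictly dominated by r2 for Player II (-5<2); eliminate r1.
Only (B, r2) remains, with payoff -5.

-5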